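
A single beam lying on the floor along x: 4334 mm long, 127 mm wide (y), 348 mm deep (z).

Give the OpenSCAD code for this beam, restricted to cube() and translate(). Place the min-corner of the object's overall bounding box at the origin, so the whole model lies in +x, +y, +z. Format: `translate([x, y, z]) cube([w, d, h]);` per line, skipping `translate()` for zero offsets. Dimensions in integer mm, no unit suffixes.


cube([4334, 127, 348]);


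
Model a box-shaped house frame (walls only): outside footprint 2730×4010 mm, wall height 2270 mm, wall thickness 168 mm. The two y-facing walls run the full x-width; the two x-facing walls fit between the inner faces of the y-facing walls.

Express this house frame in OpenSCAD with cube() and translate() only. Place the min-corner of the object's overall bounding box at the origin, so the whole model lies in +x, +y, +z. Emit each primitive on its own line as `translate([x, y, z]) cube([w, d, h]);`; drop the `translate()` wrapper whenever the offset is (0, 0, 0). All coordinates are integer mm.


cube([2730, 168, 2270]);
translate([0, 3842, 0]) cube([2730, 168, 2270]);
translate([0, 168, 0]) cube([168, 3674, 2270]);
translate([2562, 168, 0]) cube([168, 3674, 2270]);


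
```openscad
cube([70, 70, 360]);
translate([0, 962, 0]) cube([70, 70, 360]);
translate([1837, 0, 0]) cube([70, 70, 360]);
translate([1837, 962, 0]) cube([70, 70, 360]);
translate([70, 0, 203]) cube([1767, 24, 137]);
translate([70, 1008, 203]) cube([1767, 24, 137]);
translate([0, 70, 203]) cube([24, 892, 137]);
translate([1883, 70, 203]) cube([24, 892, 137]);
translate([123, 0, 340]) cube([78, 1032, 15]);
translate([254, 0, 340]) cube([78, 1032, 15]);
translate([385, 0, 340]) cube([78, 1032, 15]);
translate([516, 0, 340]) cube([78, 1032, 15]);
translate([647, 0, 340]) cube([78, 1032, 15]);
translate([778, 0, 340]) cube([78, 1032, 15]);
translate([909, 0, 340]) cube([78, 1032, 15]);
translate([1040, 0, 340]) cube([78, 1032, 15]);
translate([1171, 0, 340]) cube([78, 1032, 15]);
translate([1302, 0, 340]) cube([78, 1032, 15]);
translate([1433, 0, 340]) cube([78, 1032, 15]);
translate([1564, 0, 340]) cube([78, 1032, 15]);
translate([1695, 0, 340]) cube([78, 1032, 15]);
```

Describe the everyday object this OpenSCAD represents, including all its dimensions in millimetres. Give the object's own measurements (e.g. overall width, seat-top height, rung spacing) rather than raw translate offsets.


A bed frame 1907 mm long (x) by 1032 mm wide (y). Four 70×70 mm corner posts, 360 mm tall, at the corners of the footprint. Four rails of 24 mm thickness and 137 mm height run between adjacent posts with their undersides at z = 203 mm, their outer faces flush with the outside of the frame (the two x-running rails run between the posts' inner faces; the two y-running rails run between the posts' inner faces). 13 slats, each 78 mm wide (x) and 15 mm thick, lie across the top of the two x-running rails, running the full 1032 mm width of the frame in y; along x they sit between the end posts with a 53 mm gap after the −x posts and between neighbouring slats, leaving 64 mm before the +x posts.


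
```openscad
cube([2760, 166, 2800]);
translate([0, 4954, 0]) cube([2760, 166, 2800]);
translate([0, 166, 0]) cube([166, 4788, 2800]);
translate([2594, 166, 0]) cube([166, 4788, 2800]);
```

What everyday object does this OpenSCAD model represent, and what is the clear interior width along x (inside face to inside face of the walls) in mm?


A house (or room) frame. The interior width is 2428 mm.

Four 2800 mm walls enclosing a rectangle with no floor or roof — a room or house frame. Outside width is 2760 mm and wall thickness is 166 mm, so the interior width is 2760 − 2 × 166 = 2428 mm.


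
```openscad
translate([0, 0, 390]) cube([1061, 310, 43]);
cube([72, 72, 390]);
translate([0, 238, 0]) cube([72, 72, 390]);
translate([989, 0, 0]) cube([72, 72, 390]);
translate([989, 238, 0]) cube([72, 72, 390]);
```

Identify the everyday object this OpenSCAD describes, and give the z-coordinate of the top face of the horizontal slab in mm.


A bench. The seat-top height is 433 mm.

A long slab on four corner posts — a bench. The slab sits at z = 390 with thickness 43, so the top is 390 + 43 = 433 mm.


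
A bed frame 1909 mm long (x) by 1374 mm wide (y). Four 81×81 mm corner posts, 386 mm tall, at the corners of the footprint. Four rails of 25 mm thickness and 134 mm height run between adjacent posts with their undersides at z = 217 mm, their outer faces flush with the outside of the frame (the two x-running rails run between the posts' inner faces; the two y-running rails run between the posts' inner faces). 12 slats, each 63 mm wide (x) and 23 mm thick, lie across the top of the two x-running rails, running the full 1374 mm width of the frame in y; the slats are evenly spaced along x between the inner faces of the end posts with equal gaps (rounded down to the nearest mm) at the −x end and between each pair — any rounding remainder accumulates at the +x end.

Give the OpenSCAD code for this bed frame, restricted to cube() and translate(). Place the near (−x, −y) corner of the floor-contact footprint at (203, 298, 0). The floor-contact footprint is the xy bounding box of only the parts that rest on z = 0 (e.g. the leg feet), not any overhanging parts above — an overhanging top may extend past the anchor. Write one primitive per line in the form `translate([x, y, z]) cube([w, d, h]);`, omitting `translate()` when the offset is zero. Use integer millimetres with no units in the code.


translate([203, 298, 0]) cube([81, 81, 386]);
translate([203, 1591, 0]) cube([81, 81, 386]);
translate([2031, 298, 0]) cube([81, 81, 386]);
translate([2031, 1591, 0]) cube([81, 81, 386]);
translate([284, 298, 217]) cube([1747, 25, 134]);
translate([284, 1647, 217]) cube([1747, 25, 134]);
translate([203, 379, 217]) cube([25, 1212, 134]);
translate([2087, 379, 217]) cube([25, 1212, 134]);
translate([360, 298, 351]) cube([63, 1374, 23]);
translate([499, 298, 351]) cube([63, 1374, 23]);
translate([638, 298, 351]) cube([63, 1374, 23]);
translate([777, 298, 351]) cube([63, 1374, 23]);
translate([916, 298, 351]) cube([63, 1374, 23]);
translate([1055, 298, 351]) cube([63, 1374, 23]);
translate([1194, 298, 351]) cube([63, 1374, 23]);
translate([1333, 298, 351]) cube([63, 1374, 23]);
translate([1472, 298, 351]) cube([63, 1374, 23]);
translate([1611, 298, 351]) cube([63, 1374, 23]);
translate([1750, 298, 351]) cube([63, 1374, 23]);
translate([1889, 298, 351]) cube([63, 1374, 23]);


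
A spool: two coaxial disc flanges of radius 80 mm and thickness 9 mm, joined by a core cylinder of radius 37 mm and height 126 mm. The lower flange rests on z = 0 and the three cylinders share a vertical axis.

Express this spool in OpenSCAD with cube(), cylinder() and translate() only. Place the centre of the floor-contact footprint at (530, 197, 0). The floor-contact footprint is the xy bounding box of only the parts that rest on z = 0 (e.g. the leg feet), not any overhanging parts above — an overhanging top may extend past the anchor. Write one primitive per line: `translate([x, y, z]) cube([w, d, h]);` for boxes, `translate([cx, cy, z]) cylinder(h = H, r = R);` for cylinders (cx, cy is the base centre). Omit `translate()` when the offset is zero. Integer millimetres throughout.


translate([530, 197, 0]) cylinder(h = 9, r = 80);
translate([530, 197, 9]) cylinder(h = 126, r = 37);
translate([530, 197, 135]) cylinder(h = 9, r = 80);


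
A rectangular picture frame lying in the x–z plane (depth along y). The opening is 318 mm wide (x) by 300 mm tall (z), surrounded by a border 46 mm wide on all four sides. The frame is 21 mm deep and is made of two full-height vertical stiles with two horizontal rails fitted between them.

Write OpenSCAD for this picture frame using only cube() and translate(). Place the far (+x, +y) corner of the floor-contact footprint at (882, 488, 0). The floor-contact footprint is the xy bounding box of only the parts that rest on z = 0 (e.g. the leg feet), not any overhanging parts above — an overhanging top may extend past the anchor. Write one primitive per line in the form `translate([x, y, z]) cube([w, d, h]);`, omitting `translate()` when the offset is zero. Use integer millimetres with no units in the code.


translate([472, 467, 0]) cube([46, 21, 392]);
translate([836, 467, 0]) cube([46, 21, 392]);
translate([518, 467, 0]) cube([318, 21, 46]);
translate([518, 467, 346]) cube([318, 21, 46]);


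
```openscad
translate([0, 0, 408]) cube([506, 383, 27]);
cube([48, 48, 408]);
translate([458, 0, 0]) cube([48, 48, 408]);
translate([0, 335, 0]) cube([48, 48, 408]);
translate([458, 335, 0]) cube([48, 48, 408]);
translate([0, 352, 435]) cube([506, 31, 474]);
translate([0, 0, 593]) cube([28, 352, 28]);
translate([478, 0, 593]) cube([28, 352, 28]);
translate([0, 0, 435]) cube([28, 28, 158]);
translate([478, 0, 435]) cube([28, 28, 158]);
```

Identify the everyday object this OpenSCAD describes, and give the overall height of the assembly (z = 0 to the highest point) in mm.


A chair. The overall height is 909 mm.

A slab on four corner posts with a tall panel at the back — a chair. The seat slab sits at z = 408 with thickness 27, and the 474 mm backrest starts at the seat top, so the overall height is 408 + 27 + 474 = 909 mm.


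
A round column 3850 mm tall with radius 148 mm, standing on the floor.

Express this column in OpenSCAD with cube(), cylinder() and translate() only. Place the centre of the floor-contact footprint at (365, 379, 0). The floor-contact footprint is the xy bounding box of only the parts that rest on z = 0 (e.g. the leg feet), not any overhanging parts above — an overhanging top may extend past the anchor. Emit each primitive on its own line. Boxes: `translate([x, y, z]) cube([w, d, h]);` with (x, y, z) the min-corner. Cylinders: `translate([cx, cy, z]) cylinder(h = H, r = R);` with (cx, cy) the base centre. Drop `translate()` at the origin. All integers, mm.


translate([365, 379, 0]) cylinder(h = 3850, r = 148);


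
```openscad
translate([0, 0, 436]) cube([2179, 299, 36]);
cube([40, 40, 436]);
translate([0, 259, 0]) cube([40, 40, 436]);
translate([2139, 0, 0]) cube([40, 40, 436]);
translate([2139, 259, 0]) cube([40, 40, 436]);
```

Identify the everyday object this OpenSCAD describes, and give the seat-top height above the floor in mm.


A bench. The seat-top height is 472 mm.

A long slab on four corner posts — a bench. The slab sits at z = 436 with thickness 36, so the top is 436 + 36 = 472 mm.


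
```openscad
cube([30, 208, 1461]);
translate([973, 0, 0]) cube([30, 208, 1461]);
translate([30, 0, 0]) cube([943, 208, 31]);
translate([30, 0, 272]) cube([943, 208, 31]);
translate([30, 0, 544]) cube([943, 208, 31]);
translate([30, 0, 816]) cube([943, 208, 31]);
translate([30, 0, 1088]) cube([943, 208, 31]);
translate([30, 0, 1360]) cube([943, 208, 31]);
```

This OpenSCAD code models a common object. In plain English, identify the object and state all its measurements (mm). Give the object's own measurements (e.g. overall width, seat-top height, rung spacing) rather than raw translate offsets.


An open bookshelf. Two side panels, each 30 mm thick, 208 mm deep and 1461 mm tall, stand 1003 mm apart (outside-to-outside). Between them sit 6 shelves, each 31 mm thick and 208 mm deep, spanning the full gap between the sides. The bottom shelf rests on the floor (its underside at z = 0) and the clear gap between one shelf's top and the next shelf's underside is 241 mm.


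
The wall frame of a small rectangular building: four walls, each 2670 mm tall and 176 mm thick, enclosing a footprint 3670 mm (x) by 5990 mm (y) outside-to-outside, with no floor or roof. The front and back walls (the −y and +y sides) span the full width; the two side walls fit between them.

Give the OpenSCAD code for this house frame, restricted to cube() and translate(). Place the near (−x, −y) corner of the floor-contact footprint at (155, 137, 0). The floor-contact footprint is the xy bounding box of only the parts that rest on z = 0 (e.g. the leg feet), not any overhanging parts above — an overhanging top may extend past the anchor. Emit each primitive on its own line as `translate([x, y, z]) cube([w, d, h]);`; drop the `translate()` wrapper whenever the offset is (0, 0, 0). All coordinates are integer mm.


translate([155, 137, 0]) cube([3670, 176, 2670]);
translate([155, 5951, 0]) cube([3670, 176, 2670]);
translate([155, 313, 0]) cube([176, 5638, 2670]);
translate([3649, 313, 0]) cube([176, 5638, 2670]);


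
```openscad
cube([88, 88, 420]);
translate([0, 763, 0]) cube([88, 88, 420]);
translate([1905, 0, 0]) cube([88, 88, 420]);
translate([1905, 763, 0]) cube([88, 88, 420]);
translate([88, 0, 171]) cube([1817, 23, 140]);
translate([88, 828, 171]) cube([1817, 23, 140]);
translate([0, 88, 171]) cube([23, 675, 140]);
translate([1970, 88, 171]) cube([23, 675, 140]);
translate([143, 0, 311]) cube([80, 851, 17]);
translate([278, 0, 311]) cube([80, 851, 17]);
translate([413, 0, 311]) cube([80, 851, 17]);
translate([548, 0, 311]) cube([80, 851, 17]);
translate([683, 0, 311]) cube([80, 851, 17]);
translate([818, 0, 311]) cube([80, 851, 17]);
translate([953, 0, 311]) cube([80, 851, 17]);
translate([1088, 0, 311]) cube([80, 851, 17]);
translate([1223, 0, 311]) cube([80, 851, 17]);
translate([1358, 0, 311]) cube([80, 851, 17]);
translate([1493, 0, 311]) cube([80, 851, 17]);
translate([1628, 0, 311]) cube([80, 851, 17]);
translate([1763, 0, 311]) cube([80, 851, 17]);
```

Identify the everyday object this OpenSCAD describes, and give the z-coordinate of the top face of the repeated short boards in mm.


A bed frame. The slat-top height is 328 mm.

Four posts, four rails, and a row of slats — a bed frame. Slats sit on the rails at z = 171 + 140 = 311; with slat thickness 17, the top is 328 mm.


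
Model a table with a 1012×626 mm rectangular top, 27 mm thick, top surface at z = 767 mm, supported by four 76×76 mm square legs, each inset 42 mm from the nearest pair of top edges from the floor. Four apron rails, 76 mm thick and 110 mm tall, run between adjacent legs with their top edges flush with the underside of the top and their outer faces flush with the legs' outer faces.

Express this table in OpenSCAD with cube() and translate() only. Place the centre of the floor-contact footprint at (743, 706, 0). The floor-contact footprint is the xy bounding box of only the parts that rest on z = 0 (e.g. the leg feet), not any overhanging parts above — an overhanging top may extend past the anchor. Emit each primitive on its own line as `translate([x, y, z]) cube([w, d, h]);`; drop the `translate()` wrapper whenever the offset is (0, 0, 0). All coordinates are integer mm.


// leg_h = 767 - 27 = 740
// apron z = 740 - 110 = 630
translate([237, 393, 740]) cube([1012, 626, 27]);
translate([279, 435, 0]) cube([76, 76, 740]);
translate([1131, 435, 0]) cube([76, 76, 740]);
translate([279, 901, 0]) cube([76, 76, 740]);
translate([1131, 901, 0]) cube([76, 76, 740]);
translate([355, 435, 630]) cube([776, 76, 110]);
translate([355, 901, 630]) cube([776, 76, 110]);
translate([279, 511, 630]) cube([76, 390, 110]);
translate([1131, 511, 630]) cube([76, 390, 110]);


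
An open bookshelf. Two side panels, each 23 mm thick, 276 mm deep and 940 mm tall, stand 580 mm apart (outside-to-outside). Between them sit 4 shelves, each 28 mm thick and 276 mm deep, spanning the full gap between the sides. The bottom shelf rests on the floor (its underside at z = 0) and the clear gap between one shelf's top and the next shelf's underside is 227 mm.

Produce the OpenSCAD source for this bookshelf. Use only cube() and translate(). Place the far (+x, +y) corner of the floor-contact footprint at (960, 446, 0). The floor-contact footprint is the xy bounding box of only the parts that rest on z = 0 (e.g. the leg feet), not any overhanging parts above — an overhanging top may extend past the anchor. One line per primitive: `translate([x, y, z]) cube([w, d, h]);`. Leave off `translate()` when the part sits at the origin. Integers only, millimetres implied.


translate([380, 170, 0]) cube([23, 276, 940]);
translate([937, 170, 0]) cube([23, 276, 940]);
translate([403, 170, 0]) cube([534, 276, 28]);
translate([403, 170, 255]) cube([534, 276, 28]);
translate([403, 170, 510]) cube([534, 276, 28]);
translate([403, 170, 765]) cube([534, 276, 28]);


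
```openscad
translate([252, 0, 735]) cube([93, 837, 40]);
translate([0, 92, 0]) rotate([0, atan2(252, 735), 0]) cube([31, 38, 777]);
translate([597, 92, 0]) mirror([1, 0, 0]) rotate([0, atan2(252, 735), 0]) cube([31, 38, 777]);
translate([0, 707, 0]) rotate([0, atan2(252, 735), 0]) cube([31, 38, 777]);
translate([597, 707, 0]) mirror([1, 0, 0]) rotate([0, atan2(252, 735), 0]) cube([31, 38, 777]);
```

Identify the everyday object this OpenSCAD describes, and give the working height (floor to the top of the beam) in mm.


A sawhorse. The overall height is 775 mm.

A beam across two mirrored pairs of raked legs — a sawhorse. The beam's underside is at z = 735 (matching the legs' vertical rise in atan2(252, 735)) and the beam is 40 mm tall, so its top is at 735 + 40 = 775 mm. The raked legs top out at the beam's underside, so that is the highest point.


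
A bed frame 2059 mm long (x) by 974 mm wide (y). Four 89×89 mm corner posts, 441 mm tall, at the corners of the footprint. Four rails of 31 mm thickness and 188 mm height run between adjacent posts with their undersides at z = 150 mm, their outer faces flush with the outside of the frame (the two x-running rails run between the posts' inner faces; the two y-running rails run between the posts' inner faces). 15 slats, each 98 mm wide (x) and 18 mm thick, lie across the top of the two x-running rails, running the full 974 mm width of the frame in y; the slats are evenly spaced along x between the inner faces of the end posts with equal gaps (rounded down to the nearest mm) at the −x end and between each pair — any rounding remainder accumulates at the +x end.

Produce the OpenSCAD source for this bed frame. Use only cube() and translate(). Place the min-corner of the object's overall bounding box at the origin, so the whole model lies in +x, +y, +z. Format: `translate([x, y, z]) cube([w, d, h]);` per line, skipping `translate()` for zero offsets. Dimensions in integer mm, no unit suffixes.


// slat z = rail_z + rail_h = 150 + 188 = 338
// slat gap = ⌊(1881 − 15·98) / 16⌋ = 25
cube([89, 89, 441]);
translate([0, 885, 0]) cube([89, 89, 441]);
translate([1970, 0, 0]) cube([89, 89, 441]);
translate([1970, 885, 0]) cube([89, 89, 441]);
translate([89, 0, 150]) cube([1881, 31, 188]);
translate([89, 943, 150]) cube([1881, 31, 188]);
translate([0, 89, 150]) cube([31, 796, 188]);
translate([2028, 89, 150]) cube([31, 796, 188]);
translate([114, 0, 338]) cube([98, 974, 18]);
translate([237, 0, 338]) cube([98, 974, 18]);
translate([360, 0, 338]) cube([98, 974, 18]);
translate([483, 0, 338]) cube([98, 974, 18]);
translate([606, 0, 338]) cube([98, 974, 18]);
translate([729, 0, 338]) cube([98, 974, 18]);
translate([852, 0, 338]) cube([98, 974, 18]);
translate([975, 0, 338]) cube([98, 974, 18]);
translate([1098, 0, 338]) cube([98, 974, 18]);
translate([1221, 0, 338]) cube([98, 974, 18]);
translate([1344, 0, 338]) cube([98, 974, 18]);
translate([1467, 0, 338]) cube([98, 974, 18]);
translate([1590, 0, 338]) cube([98, 974, 18]);
translate([1713, 0, 338]) cube([98, 974, 18]);
translate([1836, 0, 338]) cube([98, 974, 18]);


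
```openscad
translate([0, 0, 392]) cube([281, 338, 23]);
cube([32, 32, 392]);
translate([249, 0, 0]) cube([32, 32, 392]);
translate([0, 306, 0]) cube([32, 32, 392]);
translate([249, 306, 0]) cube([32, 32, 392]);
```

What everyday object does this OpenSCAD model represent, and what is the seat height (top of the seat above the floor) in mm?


A stool. The seat height is 415 mm.

A 281×338×23 slab at z = 392 on four corner posts — a stool. The seat top is 392 + 23 = 415 mm.


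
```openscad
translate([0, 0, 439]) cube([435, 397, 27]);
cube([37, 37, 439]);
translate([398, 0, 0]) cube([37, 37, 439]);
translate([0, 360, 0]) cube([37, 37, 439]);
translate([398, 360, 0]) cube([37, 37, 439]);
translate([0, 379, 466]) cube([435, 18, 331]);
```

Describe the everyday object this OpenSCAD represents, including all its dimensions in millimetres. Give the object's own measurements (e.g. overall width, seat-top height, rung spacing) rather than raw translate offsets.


A chair. The seat is a 435×397×27 mm slab with its top at z = 466 mm, on four 37×37 mm corner legs (flush with the seat edges, standing on z = 0). A flat backrest 18 mm thick, 331 mm tall, spans the full seat width and rises from the seat top along its +y edge, rear face flush with the rear of the seat.


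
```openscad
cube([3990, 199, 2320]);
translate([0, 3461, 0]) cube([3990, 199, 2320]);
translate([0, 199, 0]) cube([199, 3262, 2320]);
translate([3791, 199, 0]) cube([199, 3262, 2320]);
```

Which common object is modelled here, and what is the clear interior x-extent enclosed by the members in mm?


A house (or room) frame. The interior width is 3592 mm.

Four 2320 mm walls enclosing a rectangle with no floor or roof — a room or house frame. Outside width is 3990 mm and wall thickness is 199 mm, so the interior width is 3990 − 2 × 199 = 3592 mm.


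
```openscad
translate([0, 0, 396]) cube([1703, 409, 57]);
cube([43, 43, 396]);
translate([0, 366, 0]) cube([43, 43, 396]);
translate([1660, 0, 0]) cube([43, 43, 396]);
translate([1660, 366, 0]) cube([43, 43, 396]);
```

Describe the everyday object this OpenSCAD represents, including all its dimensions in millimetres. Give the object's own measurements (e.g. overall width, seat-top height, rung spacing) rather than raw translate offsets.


A bench: a 1703×409 mm seat slab, 57 mm thick, top at z = 453 mm, on four 43×43 mm square legs flush with the seat corners and standing on z = 0.


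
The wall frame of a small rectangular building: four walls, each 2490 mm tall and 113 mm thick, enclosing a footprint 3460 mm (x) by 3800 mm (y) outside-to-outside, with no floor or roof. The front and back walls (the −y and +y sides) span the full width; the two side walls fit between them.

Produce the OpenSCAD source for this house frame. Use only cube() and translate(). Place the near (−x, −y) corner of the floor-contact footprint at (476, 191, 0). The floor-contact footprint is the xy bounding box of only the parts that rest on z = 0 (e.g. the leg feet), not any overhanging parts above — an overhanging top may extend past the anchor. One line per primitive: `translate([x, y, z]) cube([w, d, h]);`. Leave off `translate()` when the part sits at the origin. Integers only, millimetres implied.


translate([476, 191, 0]) cube([3460, 113, 2490]);
translate([476, 3878, 0]) cube([3460, 113, 2490]);
translate([476, 304, 0]) cube([113, 3574, 2490]);
translate([3823, 304, 0]) cube([113, 3574, 2490]);


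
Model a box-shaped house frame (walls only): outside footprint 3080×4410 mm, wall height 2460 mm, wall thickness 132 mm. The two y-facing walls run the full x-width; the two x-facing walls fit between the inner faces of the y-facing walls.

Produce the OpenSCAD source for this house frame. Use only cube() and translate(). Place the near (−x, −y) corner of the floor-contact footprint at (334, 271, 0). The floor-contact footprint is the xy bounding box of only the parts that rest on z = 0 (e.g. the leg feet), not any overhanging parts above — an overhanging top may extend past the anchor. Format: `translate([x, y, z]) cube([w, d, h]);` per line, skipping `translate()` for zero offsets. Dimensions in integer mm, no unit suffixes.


translate([334, 271, 0]) cube([3080, 132, 2460]);
translate([334, 4549, 0]) cube([3080, 132, 2460]);
translate([334, 403, 0]) cube([132, 4146, 2460]);
translate([3282, 403, 0]) cube([132, 4146, 2460]);


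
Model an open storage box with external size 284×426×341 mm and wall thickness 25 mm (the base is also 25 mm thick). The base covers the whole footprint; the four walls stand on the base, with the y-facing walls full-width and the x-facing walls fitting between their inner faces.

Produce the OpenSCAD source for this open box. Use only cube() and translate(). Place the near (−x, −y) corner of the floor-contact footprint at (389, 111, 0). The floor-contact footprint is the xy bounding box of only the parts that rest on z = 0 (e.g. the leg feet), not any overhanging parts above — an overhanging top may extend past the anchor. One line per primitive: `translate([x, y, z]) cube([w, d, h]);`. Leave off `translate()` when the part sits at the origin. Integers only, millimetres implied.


translate([389, 111, 0]) cube([284, 426, 25]);
translate([389, 111, 25]) cube([284, 25, 316]);
translate([389, 512, 25]) cube([284, 25, 316]);
translate([389, 136, 25]) cube([25, 376, 316]);
translate([648, 136, 25]) cube([25, 376, 316]);


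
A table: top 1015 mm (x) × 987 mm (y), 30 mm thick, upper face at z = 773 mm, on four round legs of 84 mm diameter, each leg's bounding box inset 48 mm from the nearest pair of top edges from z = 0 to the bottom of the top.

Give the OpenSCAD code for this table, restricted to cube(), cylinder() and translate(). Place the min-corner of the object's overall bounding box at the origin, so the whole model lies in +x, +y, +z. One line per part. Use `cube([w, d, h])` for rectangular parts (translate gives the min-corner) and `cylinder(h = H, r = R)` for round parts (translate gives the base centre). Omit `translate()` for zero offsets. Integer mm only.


// leg_h = 773 - 30 = 743
translate([0, 0, 743]) cube([1015, 987, 30]);
translate([90, 90, 0]) cylinder(h = 743, r = 42);
translate([925, 90, 0]) cylinder(h = 743, r = 42);
translate([90, 897, 0]) cylinder(h = 743, r = 42);
translate([925, 897, 0]) cylinder(h = 743, r = 42);


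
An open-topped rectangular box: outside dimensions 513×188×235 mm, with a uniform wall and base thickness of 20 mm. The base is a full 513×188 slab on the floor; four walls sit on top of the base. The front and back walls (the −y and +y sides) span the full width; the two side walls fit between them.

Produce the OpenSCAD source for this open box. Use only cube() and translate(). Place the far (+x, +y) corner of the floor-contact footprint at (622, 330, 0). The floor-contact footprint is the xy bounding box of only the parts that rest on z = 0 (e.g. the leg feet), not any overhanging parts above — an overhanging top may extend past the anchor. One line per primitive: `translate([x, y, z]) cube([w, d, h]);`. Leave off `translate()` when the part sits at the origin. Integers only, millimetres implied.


translate([109, 142, 0]) cube([513, 188, 20]);
translate([109, 142, 20]) cube([513, 20, 215]);
translate([109, 310, 20]) cube([513, 20, 215]);
translate([109, 162, 20]) cube([20, 148, 215]);
translate([602, 162, 20]) cube([20, 148, 215]);


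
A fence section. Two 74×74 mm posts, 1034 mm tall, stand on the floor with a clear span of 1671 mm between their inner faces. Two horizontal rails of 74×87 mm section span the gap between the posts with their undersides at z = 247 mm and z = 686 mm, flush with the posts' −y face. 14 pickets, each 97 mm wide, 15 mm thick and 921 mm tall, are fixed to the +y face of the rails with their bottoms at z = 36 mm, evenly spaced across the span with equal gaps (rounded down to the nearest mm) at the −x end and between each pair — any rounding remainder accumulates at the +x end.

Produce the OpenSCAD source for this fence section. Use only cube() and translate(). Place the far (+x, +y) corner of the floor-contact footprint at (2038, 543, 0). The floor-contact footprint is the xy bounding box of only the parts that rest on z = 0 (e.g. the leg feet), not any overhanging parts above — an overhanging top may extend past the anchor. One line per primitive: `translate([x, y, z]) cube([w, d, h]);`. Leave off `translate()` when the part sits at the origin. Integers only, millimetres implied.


translate([219, 469, 0]) cube([74, 74, 1034]);
translate([1964, 469, 0]) cube([74, 74, 1034]);
translate([293, 469, 247]) cube([1671, 74, 87]);
translate([293, 469, 686]) cube([1671, 74, 87]);
translate([313, 543, 36]) cube([97, 15, 921]);
translate([430, 543, 36]) cube([97, 15, 921]);
translate([547, 543, 36]) cube([97, 15, 921]);
translate([664, 543, 36]) cube([97, 15, 921]);
translate([781, 543, 36]) cube([97, 15, 921]);
translate([898, 543, 36]) cube([97, 15, 921]);
translate([1015, 543, 36]) cube([97, 15, 921]);
translate([1132, 543, 36]) cube([97, 15, 921]);
translate([1249, 543, 36]) cube([97, 15, 921]);
translate([1366, 543, 36]) cube([97, 15, 921]);
translate([1483, 543, 36]) cube([97, 15, 921]);
translate([1600, 543, 36]) cube([97, 15, 921]);
translate([1717, 543, 36]) cube([97, 15, 921]);
translate([1834, 543, 36]) cube([97, 15, 921]);


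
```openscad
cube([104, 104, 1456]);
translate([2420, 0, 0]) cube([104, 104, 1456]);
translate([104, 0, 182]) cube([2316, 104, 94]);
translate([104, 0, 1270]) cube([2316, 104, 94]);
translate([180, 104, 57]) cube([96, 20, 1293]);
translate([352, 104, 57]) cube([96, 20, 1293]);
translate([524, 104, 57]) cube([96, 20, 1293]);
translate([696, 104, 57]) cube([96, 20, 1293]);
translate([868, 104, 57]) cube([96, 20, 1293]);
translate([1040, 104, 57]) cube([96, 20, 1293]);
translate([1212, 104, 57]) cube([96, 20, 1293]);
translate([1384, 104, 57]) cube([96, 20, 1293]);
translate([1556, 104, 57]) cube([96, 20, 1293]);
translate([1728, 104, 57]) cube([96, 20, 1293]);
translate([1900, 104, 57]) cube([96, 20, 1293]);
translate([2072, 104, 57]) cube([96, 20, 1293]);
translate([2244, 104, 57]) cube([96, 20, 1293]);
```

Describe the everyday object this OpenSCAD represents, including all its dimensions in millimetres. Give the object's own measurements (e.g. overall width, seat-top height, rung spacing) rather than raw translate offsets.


A fence section. Two 104×104 mm posts, 1456 mm tall, stand on the floor with a clear span of 2316 mm between their inner faces. Two horizontal rails of 104×94 mm section span the gap between the posts with their undersides at z = 182 mm and z = 1270 mm, flush with the posts' −y face. 13 pickets, each 96 mm wide, 20 mm thick and 1293 mm tall, are fixed to the +y face of the rails with their bottoms at z = 57 mm, spaced across the span with a 76 mm gap after the −x post and between neighbouring pickets, with 80 mm left before the +x post.


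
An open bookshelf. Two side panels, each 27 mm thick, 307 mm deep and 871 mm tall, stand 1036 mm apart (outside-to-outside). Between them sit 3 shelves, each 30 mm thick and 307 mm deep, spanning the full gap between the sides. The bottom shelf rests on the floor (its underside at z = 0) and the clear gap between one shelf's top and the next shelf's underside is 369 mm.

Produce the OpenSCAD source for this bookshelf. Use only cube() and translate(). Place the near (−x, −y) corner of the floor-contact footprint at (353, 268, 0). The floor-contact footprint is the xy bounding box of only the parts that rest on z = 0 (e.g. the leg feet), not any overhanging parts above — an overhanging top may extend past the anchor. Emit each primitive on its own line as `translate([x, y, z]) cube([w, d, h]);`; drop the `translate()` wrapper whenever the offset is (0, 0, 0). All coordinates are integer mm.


translate([353, 268, 0]) cube([27, 307, 871]);
translate([1362, 268, 0]) cube([27, 307, 871]);
translate([380, 268, 0]) cube([982, 307, 30]);
translate([380, 268, 399]) cube([982, 307, 30]);
translate([380, 268, 798]) cube([982, 307, 30]);


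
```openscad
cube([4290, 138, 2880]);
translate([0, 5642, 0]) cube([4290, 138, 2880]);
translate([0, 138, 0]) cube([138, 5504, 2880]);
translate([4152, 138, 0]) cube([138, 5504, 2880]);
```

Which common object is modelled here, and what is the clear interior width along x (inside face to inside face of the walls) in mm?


A house (or room) frame. The interior width is 4014 mm.

Four 2880 mm walls enclosing a rectangle with no floor or roof — a room or house frame. Outside width is 4290 mm and wall thickness is 138 mm, so the interior width is 4290 − 2 × 138 = 4014 mm.


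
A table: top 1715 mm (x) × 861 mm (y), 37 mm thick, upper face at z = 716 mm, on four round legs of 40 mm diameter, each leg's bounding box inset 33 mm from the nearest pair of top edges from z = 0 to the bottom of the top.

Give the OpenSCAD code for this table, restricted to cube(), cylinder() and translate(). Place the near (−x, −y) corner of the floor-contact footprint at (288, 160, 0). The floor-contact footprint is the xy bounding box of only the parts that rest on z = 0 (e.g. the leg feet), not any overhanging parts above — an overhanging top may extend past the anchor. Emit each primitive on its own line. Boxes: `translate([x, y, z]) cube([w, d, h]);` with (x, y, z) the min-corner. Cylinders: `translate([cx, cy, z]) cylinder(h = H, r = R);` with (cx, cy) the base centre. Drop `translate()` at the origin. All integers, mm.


// leg_h = 716 - 37 = 679
translate([255, 127, 679]) cube([1715, 861, 37]);
translate([308, 180, 0]) cylinder(h = 679, r = 20);
translate([1917, 180, 0]) cylinder(h = 679, r = 20);
translate([308, 935, 0]) cylinder(h = 679, r = 20);
translate([1917, 935, 0]) cylinder(h = 679, r = 20);


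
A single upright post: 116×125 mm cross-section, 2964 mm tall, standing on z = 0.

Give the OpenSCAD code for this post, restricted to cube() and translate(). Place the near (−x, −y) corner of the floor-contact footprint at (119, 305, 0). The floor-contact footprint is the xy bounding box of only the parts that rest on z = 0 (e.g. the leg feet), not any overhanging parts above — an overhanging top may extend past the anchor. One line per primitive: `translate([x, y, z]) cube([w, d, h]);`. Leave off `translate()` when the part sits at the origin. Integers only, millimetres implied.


translate([119, 305, 0]) cube([116, 125, 2964]);


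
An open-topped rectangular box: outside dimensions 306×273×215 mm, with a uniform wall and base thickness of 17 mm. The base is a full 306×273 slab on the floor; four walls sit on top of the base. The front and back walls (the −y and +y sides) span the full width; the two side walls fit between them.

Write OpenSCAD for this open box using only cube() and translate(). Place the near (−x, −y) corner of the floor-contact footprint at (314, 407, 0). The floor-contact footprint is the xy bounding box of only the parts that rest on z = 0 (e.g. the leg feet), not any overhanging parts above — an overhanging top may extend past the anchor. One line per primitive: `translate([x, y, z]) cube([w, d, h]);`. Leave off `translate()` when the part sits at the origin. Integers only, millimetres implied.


translate([314, 407, 0]) cube([306, 273, 17]);
translate([314, 407, 17]) cube([306, 17, 198]);
translate([314, 663, 17]) cube([306, 17, 198]);
translate([314, 424, 17]) cube([17, 239, 198]);
translate([603, 424, 17]) cube([17, 239, 198]);


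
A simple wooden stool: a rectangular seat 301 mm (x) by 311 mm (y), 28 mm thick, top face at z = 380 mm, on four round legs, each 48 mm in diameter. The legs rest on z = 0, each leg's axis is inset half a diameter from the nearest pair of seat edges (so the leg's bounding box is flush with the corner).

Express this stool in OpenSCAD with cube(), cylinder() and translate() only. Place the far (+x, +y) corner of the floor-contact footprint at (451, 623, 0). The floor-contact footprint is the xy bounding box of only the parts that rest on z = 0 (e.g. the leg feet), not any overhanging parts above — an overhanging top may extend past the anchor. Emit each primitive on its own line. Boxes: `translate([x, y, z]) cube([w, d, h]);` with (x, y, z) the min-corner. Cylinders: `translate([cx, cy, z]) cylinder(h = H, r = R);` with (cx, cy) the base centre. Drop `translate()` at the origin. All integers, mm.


translate([150, 312, 352]) cube([301, 311, 28]);
translate([174, 336, 0]) cylinder(h = 352, r = 24);
translate([427, 336, 0]) cylinder(h = 352, r = 24);
translate([174, 599, 0]) cylinder(h = 352, r = 24);
translate([427, 599, 0]) cylinder(h = 352, r = 24);


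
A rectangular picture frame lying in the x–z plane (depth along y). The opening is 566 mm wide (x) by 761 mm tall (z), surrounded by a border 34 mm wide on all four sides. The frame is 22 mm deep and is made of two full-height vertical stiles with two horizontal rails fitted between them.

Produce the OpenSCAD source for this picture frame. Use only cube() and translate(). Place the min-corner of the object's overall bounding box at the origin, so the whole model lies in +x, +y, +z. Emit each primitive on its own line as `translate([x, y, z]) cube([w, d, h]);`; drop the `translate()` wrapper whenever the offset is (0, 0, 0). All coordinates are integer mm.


cube([34, 22, 829]);
translate([600, 0, 0]) cube([34, 22, 829]);
translate([34, 0, 0]) cube([566, 22, 34]);
translate([34, 0, 795]) cube([566, 22, 34]);


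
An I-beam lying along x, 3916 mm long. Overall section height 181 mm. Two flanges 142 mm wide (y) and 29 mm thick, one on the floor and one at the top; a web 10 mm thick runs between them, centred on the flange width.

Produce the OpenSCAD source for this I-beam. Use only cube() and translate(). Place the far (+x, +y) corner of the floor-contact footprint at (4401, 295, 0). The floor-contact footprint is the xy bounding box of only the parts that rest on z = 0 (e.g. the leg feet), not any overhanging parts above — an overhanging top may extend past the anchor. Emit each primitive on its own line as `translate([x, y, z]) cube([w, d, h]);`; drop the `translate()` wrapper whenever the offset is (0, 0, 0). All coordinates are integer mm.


translate([485, 153, 0]) cube([3916, 142, 29]);
translate([485, 219, 29]) cube([3916, 10, 123]);
translate([485, 153, 152]) cube([3916, 142, 29]);


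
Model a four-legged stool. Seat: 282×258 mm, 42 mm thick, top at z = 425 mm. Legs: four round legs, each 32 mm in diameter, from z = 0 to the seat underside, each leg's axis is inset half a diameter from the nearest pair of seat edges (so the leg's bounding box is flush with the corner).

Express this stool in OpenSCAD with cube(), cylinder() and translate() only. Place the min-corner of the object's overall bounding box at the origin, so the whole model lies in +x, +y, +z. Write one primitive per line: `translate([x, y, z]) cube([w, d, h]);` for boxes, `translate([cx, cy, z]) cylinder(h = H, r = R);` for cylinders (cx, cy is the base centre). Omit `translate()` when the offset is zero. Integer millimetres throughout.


translate([0, 0, 383]) cube([282, 258, 42]);
translate([16, 16, 0]) cylinder(h = 383, r = 16);
translate([266, 16, 0]) cylinder(h = 383, r = 16);
translate([16, 242, 0]) cylinder(h = 383, r = 16);
translate([266, 242, 0]) cylinder(h = 383, r = 16);


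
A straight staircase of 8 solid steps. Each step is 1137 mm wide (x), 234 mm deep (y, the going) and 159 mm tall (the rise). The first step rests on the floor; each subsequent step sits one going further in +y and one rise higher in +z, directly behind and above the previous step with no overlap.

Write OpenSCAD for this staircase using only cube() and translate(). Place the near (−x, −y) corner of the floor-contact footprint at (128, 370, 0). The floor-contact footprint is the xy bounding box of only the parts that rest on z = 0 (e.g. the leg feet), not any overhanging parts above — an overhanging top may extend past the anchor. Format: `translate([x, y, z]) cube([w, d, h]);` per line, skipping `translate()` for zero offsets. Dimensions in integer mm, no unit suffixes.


translate([128, 370, 0]) cube([1137, 234, 159]);
translate([128, 604, 159]) cube([1137, 234, 159]);
translate([128, 838, 318]) cube([1137, 234, 159]);
translate([128, 1072, 477]) cube([1137, 234, 159]);
translate([128, 1306, 636]) cube([1137, 234, 159]);
translate([128, 1540, 795]) cube([1137, 234, 159]);
translate([128, 1774, 954]) cube([1137, 234, 159]);
translate([128, 2008, 1113]) cube([1137, 234, 159]);


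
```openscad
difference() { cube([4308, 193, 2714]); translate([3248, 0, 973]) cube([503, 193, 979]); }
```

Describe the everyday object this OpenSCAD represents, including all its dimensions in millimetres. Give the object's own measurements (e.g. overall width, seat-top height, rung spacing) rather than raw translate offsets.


A wall 4308 mm long (x), 193 mm thick (y), 2714 mm tall, with a rectangular window opening cut through it. The opening is 503 mm wide and 979 mm tall; its sill is at z = 973 mm and its near (−x) edge is 3248 mm from the wall's −x end. The opening passes through the full wall thickness.
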